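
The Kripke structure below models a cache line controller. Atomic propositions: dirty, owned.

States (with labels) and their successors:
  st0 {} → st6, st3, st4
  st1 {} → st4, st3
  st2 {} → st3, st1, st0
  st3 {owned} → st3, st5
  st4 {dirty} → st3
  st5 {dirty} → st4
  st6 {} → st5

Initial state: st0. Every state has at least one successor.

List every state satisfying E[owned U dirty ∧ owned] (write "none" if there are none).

States satisfying owned: {st3}.
States satisfying dirty ∧ owned: ∅.
States satisfying E[owned U dirty ∧ owned]: ∅.

none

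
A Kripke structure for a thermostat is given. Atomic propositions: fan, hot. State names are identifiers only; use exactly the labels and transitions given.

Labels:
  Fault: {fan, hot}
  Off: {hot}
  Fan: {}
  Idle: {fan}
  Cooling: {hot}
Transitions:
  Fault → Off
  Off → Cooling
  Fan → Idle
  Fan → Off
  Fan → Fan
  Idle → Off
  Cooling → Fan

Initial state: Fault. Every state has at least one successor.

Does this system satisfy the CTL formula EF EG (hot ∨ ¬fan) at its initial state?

Holds

States satisfying EG (hot ∨ ¬fan): {Fault, Off, Fan, Cooling}.
States satisfying EF EG (hot ∨ ¬fan): {Fault, Off, Fan, Idle, Cooling}.
Some path from Fault reaches a state where EG (hot ∨ ¬fan) holds.
Fault ∈ Sat(EF EG (hot ∨ ¬fan)).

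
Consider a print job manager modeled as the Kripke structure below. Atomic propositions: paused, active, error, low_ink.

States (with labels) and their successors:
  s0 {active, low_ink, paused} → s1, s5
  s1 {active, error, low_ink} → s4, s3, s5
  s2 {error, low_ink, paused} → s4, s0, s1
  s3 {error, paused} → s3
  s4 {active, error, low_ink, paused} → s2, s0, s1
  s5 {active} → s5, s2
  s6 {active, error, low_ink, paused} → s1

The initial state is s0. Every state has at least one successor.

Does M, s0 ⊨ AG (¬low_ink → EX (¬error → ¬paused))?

States satisfying ¬low_ink → EX (¬error → ¬paused): {s0, s1, s2, s3, s4, s5, s6}.
States satisfying AG (¬low_ink → EX (¬error → ¬paused)): {s0, s1, s2, s3, s4, s5, s6}.
Every state reachable from s0 satisfies ¬low_ink → EX (¬error → ¬paused).
s0 ∈ Sat(AG (¬low_ink → EX (¬error → ¬paused))).

Holds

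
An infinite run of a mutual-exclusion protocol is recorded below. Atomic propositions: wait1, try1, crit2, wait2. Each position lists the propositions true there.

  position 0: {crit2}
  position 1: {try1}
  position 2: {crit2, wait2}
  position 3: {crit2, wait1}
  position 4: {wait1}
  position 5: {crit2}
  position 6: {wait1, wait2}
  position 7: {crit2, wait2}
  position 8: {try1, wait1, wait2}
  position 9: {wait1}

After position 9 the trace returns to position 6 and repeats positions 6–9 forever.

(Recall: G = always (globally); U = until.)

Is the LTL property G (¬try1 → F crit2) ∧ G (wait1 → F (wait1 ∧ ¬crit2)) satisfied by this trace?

¬try1 → F crit2 holds at every position 0..9, and those are all positions ever visited, so G (¬try1 → F crit2) holds.
Positions where ¬try1 holds: 0, 2, 3, 4, 5, 6, 7, 9.
Check F crit2 at each: 0→ok, 2→ok, 3→ok, 4→ok, 5→ok, 6→ok, 7→ok, 9→ok.
wait1 → F (wait1 ∧ ¬crit2) holds at every position 0..9, and those are all positions ever visited, so G (wait1 → F (wait1 ∧ ¬crit2)) holds.
Positions where wait1 holds: 3, 4, 6, 8, 9.
Check F (wait1 ∧ ¬crit2) at each: 3→ok, 4→ok, 6→ok, 8→ok, 9→ok.
At position 0: G (¬try1 → F crit2) is true; G (wait1 → F (wait1 ∧ ¬crit2)) is true; so G (¬try1 → F crit2) ∧ G (wait1 → F (wait1 ∧ ¬crit2)) is true.

Yes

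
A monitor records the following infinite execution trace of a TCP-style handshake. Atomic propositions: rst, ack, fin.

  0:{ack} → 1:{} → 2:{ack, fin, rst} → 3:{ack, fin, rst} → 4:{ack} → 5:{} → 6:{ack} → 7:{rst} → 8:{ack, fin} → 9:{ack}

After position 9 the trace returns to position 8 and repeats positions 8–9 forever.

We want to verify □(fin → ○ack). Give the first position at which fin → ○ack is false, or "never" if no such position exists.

never

fin → ○ack holds at every position 0..9, and those are all the positions the trace ever visits, so the invariant □(fin → ○ack) is never violated.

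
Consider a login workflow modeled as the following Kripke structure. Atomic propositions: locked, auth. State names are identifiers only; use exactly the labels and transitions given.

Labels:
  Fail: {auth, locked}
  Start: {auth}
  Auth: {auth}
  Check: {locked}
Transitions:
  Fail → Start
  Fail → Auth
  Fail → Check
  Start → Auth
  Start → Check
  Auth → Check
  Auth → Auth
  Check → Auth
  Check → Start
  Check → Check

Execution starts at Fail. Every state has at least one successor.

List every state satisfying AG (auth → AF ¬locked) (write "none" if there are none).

{Start, Auth, Check}

States satisfying auth → AF ¬locked: {Start, Auth, Check}.
States satisfying AG (auth → AF ¬locked): {Start, Auth, Check}.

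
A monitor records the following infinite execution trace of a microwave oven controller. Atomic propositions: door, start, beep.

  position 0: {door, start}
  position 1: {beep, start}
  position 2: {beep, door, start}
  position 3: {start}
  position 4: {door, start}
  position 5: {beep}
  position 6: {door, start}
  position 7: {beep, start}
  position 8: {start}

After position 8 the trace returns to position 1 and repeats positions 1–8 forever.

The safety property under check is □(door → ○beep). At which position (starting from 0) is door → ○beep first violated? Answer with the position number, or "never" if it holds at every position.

2

Check door → ○beep at each position in order: 0 ✓, 1 ✓.
At position 2 the labels are {beep, door, start} and the next position 3 has {start}, so door → ○beep is false there. This is the first violation.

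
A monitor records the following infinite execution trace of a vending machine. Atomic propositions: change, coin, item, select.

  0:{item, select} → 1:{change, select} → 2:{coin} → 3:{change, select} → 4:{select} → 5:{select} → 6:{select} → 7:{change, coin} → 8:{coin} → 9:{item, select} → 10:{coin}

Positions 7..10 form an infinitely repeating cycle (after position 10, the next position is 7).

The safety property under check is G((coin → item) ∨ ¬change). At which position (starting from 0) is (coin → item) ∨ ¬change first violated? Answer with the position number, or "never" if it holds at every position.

Check (coin → item) ∨ ¬change at each position in order: 0 ✓, 1 ✓, 2 ✓, 3 ✓, 4 ✓, 5 ✓, 6 ✓.
At position 7 the labels are {change, coin}, so (coin → item) ∨ ¬change is false there. This is the first violation.

7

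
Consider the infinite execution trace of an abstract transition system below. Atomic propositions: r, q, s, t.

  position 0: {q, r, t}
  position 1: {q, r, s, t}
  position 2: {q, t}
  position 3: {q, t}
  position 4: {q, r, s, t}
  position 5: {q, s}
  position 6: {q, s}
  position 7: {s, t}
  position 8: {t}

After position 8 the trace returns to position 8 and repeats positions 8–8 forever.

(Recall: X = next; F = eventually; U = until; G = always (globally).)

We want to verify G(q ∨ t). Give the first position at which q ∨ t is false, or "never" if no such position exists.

never

q ∨ t holds at every position 0..8, and those are all the positions the trace ever visits, so the invariant G(q ∨ t) is never violated.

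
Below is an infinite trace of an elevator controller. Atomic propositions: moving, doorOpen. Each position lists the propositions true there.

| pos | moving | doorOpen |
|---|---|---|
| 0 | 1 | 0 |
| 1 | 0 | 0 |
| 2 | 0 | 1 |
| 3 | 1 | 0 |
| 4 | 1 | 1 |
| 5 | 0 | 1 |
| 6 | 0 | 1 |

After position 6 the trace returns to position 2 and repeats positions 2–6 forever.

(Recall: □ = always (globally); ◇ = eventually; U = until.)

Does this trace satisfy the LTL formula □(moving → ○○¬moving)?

Satisfied

moving → ○○¬moving holds at every position 0..6, and those are all positions ever visited, so □(moving → ○○¬moving) holds.
Positions where moving holds: 0, 3, 4.
Check ○○¬moving at each: 0→ok, 3→ok, 4→ok.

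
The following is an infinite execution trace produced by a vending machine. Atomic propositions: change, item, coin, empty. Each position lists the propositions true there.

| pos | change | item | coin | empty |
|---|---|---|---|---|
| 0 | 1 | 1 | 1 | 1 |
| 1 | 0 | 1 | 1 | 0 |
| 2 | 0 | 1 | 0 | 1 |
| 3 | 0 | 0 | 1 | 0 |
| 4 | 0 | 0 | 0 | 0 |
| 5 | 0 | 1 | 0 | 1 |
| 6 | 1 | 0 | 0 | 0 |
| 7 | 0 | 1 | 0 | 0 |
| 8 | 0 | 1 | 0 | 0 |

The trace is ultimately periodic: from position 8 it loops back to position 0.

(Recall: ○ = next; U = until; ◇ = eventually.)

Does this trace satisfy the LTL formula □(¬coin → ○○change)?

¬coin → ○○change must hold at every position from 0 onward. It fails at position 2, so □(¬coin → ○○change) is false.
Positions where ¬coin holds: 2, 4, 5, 6, 7, 8.
Check ○○change at each: 2→fails, 4→ok, 5→fails, 6→fails, 7→ok, 8→fails.

Violated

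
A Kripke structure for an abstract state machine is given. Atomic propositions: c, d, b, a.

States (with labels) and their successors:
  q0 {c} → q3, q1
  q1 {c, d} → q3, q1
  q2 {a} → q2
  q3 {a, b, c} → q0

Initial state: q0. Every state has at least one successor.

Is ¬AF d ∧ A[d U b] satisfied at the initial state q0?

Violated

States satisfying d: {q1}.
States satisfying AF d: {q1}.
States satisfying ¬AF d: {q0, q2, q3}.
States satisfying b: {q3}.
States satisfying A[d U b]: {q3}.
States satisfying ¬AF d ∧ A[d U b]: {q3}.
q0 ∉ Sat(¬AF d ∧ A[d U b]).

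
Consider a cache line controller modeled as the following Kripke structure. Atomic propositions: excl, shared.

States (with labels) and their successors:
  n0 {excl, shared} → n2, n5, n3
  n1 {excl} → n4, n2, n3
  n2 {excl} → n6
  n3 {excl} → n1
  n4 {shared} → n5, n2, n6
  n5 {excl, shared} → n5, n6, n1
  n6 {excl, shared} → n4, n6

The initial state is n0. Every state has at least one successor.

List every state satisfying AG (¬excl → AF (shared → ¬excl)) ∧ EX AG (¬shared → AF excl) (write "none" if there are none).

States satisfying ¬excl → AF (shared → ¬excl): {n0, n1, n2, n3, n4, n5, n6}.
States satisfying AG (¬excl → AF (shared → ¬excl)): {n0, n1, n2, n3, n4, n5, n6}.
States satisfying AG (¬shared → AF excl): {n0, n1, n2, n3, n4, n5, n6}.
States satisfying EX AG (¬shared → AF excl): {n0, n1, n2, n3, n4, n5, n6}.
States satisfying AG (¬excl → AF (shared → ¬excl)) ∧ EX AG (¬shared → AF excl): {n0, n1, n2, n3, n4, n5, n6}.

{n0, n1, n2, n3, n4, n5, n6}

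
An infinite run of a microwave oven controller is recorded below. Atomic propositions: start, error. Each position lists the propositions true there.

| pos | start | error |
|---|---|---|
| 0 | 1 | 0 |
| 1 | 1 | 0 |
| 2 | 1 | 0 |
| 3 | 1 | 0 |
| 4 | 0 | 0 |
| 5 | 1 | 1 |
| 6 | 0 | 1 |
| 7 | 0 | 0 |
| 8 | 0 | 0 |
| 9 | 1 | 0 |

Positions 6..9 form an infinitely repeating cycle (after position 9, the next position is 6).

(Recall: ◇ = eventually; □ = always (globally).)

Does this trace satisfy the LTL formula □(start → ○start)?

No

start → ○start must hold at every position from 0 onward. It fails at position 3, so □(start → ○start) is false.
Positions where start holds: 0, 1, 2, 3, 5, 9.
Check ○start at each: 0→ok, 1→ok, 2→ok, 3→fails, 5→fails, 9→fails.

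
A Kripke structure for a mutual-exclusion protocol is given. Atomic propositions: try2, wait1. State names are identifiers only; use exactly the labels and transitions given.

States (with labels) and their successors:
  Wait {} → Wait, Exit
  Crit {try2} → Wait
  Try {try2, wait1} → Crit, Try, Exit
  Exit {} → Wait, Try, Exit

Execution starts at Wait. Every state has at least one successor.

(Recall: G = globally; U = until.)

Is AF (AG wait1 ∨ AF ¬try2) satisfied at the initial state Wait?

Satisfied

States satisfying AG wait1 ∨ AF ¬try2: {Wait, Crit, Exit}.
States satisfying AF (AG wait1 ∨ AF ¬try2): {Wait, Crit, Exit}.
Wait ∈ Sat(AF (AG wait1 ∨ AF ¬try2)).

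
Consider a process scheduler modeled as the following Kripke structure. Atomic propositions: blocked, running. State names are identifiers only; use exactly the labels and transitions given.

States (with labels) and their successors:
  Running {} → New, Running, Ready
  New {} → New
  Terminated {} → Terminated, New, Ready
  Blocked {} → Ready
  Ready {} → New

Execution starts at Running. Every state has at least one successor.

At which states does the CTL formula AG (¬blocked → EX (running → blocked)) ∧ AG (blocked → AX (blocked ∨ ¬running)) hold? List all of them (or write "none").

{Running, New, Terminated, Blocked, Ready}

States satisfying ¬blocked → EX (running → blocked): {Running, New, Terminated, Blocked, Ready}.
States satisfying AG (¬blocked → EX (running → blocked)): {Running, New, Terminated, Blocked, Ready}.
States satisfying blocked → AX (blocked ∨ ¬running): {Running, New, Terminated, Blocked, Ready}.
States satisfying AG (blocked → AX (blocked ∨ ¬running)): {Running, New, Terminated, Blocked, Ready}.
States satisfying AG (¬blocked → EX (running → blocked)) ∧ AG (blocked → AX (blocked ∨ ¬running)): {Running, New, Terminated, Blocked, Ready}.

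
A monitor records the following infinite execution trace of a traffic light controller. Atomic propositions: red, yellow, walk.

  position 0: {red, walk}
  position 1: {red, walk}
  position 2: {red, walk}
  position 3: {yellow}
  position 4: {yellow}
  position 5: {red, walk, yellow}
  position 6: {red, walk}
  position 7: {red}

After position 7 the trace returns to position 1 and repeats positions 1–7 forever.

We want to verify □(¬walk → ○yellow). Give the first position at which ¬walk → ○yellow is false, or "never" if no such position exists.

Check ¬walk → ○yellow at each position in order: 0 ✓, 1 ✓, 2 ✓, 3 ✓, 4 ✓, 5 ✓, 6 ✓.
At position 7 the labels are {red} and the next position 1 has {red, walk}, so ¬walk → ○yellow is false there. This is the first violation.

7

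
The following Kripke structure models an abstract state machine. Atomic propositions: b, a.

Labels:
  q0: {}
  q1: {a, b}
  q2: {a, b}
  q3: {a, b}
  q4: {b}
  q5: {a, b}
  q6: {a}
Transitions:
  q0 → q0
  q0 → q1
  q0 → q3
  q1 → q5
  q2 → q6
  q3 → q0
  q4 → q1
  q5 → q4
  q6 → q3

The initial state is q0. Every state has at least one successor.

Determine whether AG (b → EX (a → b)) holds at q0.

Yes

States satisfying b → EX (a → b): {q0, q1, q3, q4, q5, q6}.
States satisfying AG (b → EX (a → b)): {q0, q1, q3, q4, q5, q6}.
Every state reachable from q0 satisfies b → EX (a → b).
q0 ∈ Sat(AG (b → EX (a → b))).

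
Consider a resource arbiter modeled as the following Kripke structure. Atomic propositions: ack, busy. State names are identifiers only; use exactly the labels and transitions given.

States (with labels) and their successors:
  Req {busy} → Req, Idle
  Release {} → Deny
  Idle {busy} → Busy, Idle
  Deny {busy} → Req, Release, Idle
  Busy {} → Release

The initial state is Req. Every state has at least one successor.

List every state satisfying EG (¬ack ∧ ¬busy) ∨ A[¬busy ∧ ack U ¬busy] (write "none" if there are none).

{Release, Busy}

States satisfying ¬ack ∧ ¬busy: {Release, Busy}.
States satisfying EG (¬ack ∧ ¬busy): ∅.
States satisfying ¬busy ∧ ack: ∅.
States satisfying ¬busy: {Release, Busy}.
States satisfying A[¬busy ∧ ack U ¬busy]: {Release, Busy}.
States satisfying EG (¬ack ∧ ¬busy) ∨ A[¬busy ∧ ack U ¬busy]: {Release, Busy}.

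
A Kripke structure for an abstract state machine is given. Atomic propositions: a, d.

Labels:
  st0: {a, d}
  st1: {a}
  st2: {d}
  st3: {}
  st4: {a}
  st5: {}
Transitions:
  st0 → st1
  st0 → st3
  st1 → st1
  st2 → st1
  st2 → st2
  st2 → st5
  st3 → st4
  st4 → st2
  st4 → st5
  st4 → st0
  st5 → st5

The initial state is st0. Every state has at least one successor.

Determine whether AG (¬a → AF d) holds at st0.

States satisfying ¬a → AF d: {st0, st1, st2, st4}.
States satisfying AG (¬a → AF d): {st1}.
st3 is reachable from st0 and violates ¬a → AF d, so AG fails at st0.
st0 ∉ Sat(AG (¬a → AF d)).

Does not hold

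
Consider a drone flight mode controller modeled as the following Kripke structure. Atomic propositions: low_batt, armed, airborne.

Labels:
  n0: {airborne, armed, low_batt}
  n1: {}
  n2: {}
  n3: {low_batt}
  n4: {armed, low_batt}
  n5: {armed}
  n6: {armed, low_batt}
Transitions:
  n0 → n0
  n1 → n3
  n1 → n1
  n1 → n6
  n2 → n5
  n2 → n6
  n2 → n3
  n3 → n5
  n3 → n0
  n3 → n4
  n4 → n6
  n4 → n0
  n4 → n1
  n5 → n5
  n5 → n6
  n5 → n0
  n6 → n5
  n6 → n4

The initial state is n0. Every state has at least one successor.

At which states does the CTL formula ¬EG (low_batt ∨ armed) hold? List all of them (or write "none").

States satisfying low_batt ∨ armed: {n0, n3, n4, n5, n6}.
States satisfying EG (low_batt ∨ armed): {n0, n3, n4, n5, n6}.
States satisfying ¬EG (low_batt ∨ armed): {n1, n2}.

{n1, n2}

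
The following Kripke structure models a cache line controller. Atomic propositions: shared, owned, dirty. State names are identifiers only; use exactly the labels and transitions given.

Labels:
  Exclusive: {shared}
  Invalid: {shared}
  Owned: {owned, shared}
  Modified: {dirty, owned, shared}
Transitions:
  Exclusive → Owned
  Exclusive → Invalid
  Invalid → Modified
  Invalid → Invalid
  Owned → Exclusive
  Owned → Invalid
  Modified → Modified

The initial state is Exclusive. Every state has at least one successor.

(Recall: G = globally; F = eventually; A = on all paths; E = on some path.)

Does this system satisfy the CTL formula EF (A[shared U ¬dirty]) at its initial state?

States satisfying A[shared U ¬dirty]: {Exclusive, Invalid, Owned}.
States satisfying EF (A[shared U ¬dirty]): {Exclusive, Invalid, Owned}.
Some path from Exclusive reaches a state where A[shared U ¬dirty] holds.
Exclusive ∈ Sat(EF (A[shared U ¬dirty])).

Satisfied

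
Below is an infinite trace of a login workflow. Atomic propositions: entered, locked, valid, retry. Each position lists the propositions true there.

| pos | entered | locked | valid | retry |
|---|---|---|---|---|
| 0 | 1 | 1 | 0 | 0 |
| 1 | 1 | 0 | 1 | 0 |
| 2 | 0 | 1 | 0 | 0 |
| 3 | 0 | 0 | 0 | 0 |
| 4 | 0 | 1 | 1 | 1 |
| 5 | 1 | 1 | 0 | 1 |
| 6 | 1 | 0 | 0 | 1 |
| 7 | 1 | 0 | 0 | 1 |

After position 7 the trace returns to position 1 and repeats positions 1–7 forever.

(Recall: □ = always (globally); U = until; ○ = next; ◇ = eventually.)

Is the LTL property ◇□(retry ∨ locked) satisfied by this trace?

□(retry ∨ locked) is false at every position 0..7, so it never becomes true and ◇□(retry ∨ locked) fails.

Violated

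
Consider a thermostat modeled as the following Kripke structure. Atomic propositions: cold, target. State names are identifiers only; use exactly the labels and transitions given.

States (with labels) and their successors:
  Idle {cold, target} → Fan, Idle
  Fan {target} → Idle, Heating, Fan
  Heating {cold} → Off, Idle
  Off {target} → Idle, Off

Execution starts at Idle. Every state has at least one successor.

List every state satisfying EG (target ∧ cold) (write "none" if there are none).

{Idle}

States satisfying target ∧ cold: {Idle}.
States satisfying EG (target ∧ cold): {Idle}.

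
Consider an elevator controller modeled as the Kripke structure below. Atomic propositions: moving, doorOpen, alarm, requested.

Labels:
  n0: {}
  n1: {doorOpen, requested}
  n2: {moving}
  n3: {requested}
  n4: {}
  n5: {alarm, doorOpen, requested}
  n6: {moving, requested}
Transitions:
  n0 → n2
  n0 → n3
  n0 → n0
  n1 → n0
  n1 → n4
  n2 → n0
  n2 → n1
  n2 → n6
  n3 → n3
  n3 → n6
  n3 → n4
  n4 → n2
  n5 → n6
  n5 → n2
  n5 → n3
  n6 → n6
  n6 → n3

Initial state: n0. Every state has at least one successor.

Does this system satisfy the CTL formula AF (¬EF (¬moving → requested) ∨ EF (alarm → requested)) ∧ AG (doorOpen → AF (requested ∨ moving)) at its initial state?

Satisfied

States satisfying ¬EF (¬moving → requested) ∨ EF (alarm → requested): {n0, n1, n2, n3, n4, n5, n6}.
States satisfying doorOpen → AF (requested ∨ moving): {n0, n1, n2, n3, n4, n5, n6}.
States satisfying AG (doorOpen → AF (requested ∨ moving)): {n0, n1, n2, n3, n4, n5, n6}.
States satisfying AF (¬EF (¬moving → requested) ∨ EF (alarm → requested)) ∧ AG (doorOpen → AF (requested ∨ moving)): {n0, n1, n2, n3, n4, n5, n6}.
n0 ∈ Sat(AF (¬EF (¬moving → requested) ∨ EF (alarm → requested)) ∧ AG (doorOpen → AF (requested ∨ moving))).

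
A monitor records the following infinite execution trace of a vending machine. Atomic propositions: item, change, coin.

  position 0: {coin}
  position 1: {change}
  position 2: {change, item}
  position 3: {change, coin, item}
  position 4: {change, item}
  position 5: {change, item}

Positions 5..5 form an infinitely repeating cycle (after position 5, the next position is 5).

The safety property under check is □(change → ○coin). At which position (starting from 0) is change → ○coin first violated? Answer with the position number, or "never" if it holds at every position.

Check change → ○coin at each position in order: 0 ✓.
At position 1 the labels are {change} and the next position 2 has {change, item}, so change → ○coin is false there. This is the first violation.

1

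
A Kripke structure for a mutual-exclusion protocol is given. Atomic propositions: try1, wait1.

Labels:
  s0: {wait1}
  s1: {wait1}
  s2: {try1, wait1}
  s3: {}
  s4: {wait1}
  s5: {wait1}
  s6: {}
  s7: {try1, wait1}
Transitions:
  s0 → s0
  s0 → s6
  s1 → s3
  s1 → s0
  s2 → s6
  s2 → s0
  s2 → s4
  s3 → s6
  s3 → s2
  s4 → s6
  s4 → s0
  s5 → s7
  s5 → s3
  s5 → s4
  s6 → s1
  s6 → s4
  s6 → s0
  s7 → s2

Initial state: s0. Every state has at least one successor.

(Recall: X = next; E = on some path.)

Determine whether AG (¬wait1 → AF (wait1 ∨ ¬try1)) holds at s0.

States satisfying ¬wait1 → AF (wait1 ∨ ¬try1): {s0, s1, s2, s3, s4, s5, s6, s7}.
States satisfying AG (¬wait1 → AF (wait1 ∨ ¬try1)): {s0, s1, s2, s3, s4, s5, s6, s7}.
Every state reachable from s0 satisfies ¬wait1 → AF (wait1 ∨ ¬try1).
s0 ∈ Sat(AG (¬wait1 → AF (wait1 ∨ ¬try1))).

Satisfied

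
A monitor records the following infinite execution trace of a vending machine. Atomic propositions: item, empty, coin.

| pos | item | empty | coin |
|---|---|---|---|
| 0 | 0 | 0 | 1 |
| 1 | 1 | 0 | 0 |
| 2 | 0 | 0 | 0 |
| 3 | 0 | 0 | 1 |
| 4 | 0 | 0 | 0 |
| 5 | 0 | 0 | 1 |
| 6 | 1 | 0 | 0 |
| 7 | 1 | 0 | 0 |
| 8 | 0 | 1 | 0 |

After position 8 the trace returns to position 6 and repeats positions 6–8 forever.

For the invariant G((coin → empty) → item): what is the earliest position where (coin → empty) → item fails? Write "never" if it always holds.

Check (coin → empty) → item at each position in order: 0 ✓, 1 ✓.
At position 2 the labels are {}, so (coin → empty) → item is false there. This is the first violation.

2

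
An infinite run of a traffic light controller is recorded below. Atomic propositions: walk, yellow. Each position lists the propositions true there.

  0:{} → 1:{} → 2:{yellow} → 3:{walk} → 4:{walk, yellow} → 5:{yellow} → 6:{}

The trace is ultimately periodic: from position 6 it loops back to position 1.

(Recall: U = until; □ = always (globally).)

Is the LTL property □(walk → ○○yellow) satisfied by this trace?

walk → ○○yellow must hold at every position from 0 onward. It fails at position 4, so □(walk → ○○yellow) is false.
Positions where walk holds: 3, 4.
Check ○○yellow at each: 3→ok, 4→fails.

Violated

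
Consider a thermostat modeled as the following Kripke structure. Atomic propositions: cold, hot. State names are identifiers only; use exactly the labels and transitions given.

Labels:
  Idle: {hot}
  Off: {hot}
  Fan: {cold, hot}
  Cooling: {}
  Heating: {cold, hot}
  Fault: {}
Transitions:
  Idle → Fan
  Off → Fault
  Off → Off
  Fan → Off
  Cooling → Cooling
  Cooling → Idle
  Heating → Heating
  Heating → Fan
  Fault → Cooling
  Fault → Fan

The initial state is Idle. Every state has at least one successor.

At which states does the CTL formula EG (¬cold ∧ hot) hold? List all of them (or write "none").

States satisfying ¬cold ∧ hot: {Idle, Off}.
States satisfying EG (¬cold ∧ hot): {Off}.

{Off}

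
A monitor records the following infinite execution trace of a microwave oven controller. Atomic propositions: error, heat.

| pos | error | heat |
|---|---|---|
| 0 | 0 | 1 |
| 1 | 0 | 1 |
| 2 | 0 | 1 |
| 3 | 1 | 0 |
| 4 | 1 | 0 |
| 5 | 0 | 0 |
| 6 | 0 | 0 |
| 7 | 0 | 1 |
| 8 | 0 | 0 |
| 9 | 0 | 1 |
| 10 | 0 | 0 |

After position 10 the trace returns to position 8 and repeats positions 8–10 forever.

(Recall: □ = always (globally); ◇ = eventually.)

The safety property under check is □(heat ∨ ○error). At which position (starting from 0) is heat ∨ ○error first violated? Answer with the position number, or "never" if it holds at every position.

Check heat ∨ ○error at each position in order: 0 ✓, 1 ✓, 2 ✓, 3 ✓.
At position 4 the labels are {error} and the next position 5 has {}, so heat ∨ ○error is false there. This is the first violation.

4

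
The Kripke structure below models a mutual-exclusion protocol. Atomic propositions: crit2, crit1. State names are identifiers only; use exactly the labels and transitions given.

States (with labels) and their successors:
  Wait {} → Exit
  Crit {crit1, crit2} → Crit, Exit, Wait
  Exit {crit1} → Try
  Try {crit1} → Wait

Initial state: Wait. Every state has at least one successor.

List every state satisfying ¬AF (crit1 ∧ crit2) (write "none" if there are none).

{Wait, Exit, Try}

States satisfying crit1 ∧ crit2: {Crit}.
States satisfying AF (crit1 ∧ crit2): {Crit}.
States satisfying ¬AF (crit1 ∧ crit2): {Wait, Exit, Try}.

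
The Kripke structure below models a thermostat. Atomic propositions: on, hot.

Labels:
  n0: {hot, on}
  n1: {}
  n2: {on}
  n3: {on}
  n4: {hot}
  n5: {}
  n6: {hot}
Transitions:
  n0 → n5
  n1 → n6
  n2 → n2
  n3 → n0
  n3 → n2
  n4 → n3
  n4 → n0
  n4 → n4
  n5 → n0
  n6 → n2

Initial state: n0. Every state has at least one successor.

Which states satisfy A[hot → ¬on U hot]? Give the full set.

{n0, n1, n4, n5, n6}

States satisfying hot → ¬on: {n1, n2, n3, n4, n5, n6}.
States satisfying hot: {n0, n4, n6}.
States satisfying A[hot → ¬on U hot]: {n0, n1, n4, n5, n6}.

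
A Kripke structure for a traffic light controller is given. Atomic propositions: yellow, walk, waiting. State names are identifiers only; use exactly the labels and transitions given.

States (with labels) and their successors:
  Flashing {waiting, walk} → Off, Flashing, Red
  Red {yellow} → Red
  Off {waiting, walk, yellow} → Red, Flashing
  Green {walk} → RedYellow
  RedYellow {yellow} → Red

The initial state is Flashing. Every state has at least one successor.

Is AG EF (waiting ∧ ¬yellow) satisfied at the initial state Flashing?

Does not hold

States satisfying EF (waiting ∧ ¬yellow): {Flashing, Off}.
States satisfying AG EF (waiting ∧ ¬yellow): ∅.
Red is reachable from Flashing and violates EF (waiting ∧ ¬yellow), so AG fails at Flashing.
Flashing ∉ Sat(AG EF (waiting ∧ ¬yellow)).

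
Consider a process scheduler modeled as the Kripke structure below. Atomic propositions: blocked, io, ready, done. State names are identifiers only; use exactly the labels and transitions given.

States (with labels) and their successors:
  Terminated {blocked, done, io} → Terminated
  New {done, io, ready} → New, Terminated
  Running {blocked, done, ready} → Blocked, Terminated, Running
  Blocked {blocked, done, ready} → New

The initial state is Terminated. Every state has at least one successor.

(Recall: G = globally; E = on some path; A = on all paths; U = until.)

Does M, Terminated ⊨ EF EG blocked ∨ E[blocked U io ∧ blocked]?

States satisfying EG blocked: {Terminated, Running}.
States satisfying EF EG blocked: {Terminated, New, Running, Blocked}.
States satisfying blocked: {Terminated, Running, Blocked}.
States satisfying io ∧ blocked: {Terminated}.
States satisfying E[blocked U io ∧ blocked]: {Terminated, Running}.
States satisfying EF EG blocked ∨ E[blocked U io ∧ blocked]: {Terminated, New, Running, Blocked}.
Terminated ∈ Sat(EF EG blocked ∨ E[blocked U io ∧ blocked]).

Satisfied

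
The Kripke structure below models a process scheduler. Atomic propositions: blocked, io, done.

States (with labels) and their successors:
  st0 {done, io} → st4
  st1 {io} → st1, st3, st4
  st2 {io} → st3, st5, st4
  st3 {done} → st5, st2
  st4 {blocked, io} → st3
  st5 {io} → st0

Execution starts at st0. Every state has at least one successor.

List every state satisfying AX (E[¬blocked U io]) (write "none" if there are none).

States satisfying E[¬blocked U io]: {st0, st1, st2, st3, st4, st5}.
States satisfying AX (E[¬blocked U io]): {st0, st1, st2, st3, st4, st5}.

{st0, st1, st2, st3, st4, st5}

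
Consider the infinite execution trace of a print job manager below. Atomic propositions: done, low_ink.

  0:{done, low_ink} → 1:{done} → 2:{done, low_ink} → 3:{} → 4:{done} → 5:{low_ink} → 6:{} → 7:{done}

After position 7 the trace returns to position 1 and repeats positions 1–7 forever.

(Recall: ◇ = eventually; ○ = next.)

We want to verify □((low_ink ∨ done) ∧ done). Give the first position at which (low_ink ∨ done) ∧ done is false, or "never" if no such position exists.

Check (low_ink ∨ done) ∧ done at each position in order: 0 ✓, 1 ✓, 2 ✓.
At position 3 the labels are {}, so (low_ink ∨ done) ∧ done is false there. This is the first violation.

3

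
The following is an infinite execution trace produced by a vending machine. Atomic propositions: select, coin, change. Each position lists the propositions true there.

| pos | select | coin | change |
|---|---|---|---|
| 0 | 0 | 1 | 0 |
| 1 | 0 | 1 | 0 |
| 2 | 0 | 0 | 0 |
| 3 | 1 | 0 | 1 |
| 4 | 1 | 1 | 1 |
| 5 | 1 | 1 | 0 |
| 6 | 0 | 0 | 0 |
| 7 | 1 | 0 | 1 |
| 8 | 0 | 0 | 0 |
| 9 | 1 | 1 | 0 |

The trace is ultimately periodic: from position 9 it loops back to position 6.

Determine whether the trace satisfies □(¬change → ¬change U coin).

¬change → ¬change U coin must hold at every position from 0 onward. It fails at position 2, so □(¬change → ¬change U coin) is false.
Positions where ¬change holds: 0, 1, 2, 5, 6, 8, 9.
Check ¬change U coin at each: 0→ok, 1→ok, 2→fails, 5→ok, 6→fails, 8→ok, 9→ok.

No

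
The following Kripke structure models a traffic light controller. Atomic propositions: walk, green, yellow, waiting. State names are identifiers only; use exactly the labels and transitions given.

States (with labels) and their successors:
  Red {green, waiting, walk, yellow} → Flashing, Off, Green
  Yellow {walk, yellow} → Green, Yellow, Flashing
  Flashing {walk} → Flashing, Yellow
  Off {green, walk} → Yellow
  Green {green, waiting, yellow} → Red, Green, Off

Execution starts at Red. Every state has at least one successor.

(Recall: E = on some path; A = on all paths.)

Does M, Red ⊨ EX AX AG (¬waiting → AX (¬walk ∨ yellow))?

Violated

States satisfying AX AG (¬waiting → AX (¬walk ∨ yellow)): ∅.
States satisfying EX AX AG (¬waiting → AX (¬walk ∨ yellow)): ∅.
No suitable path/successor from Red witnesses the formula.
Red ∉ Sat(EX AX AG (¬waiting → AX (¬walk ∨ yellow))).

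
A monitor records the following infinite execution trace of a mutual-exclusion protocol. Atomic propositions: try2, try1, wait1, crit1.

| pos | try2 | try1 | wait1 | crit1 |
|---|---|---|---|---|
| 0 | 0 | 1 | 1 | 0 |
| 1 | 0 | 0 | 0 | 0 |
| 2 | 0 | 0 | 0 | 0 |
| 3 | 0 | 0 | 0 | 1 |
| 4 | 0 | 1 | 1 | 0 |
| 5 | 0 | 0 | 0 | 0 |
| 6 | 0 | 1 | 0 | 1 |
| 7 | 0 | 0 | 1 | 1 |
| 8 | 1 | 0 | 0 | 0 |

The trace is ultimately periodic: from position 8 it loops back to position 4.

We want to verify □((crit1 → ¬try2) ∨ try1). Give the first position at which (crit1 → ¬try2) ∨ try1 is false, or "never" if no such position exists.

never

(crit1 → ¬try2) ∨ try1 holds at every position 0..8, and those are all the positions the trace ever visits, so the invariant □((crit1 → ¬try2) ∨ try1) is never violated.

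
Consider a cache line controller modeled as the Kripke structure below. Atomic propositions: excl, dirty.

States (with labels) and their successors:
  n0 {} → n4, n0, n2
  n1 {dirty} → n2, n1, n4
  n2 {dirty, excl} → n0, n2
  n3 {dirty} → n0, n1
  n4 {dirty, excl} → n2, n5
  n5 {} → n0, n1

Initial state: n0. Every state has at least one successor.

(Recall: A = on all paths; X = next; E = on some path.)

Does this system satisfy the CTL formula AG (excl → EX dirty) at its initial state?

States satisfying excl → EX dirty: {n0, n1, n2, n3, n4, n5}.
States satisfying AG (excl → EX dirty): {n0, n1, n2, n3, n4, n5}.
Every state reachable from n0 satisfies excl → EX dirty.
n0 ∈ Sat(AG (excl → EX dirty)).

Yes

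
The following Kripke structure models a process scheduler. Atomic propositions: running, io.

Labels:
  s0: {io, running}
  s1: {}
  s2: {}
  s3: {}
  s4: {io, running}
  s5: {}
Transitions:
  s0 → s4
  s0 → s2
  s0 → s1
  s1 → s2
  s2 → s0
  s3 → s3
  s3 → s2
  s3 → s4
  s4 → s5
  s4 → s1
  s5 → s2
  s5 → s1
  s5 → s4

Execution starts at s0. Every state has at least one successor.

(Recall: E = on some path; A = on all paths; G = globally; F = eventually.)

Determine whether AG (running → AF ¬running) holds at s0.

States satisfying running → AF ¬running: {s0, s1, s2, s3, s4, s5}.
States satisfying AG (running → AF ¬running): {s0, s1, s2, s3, s4, s5}.
Every state reachable from s0 satisfies running → AF ¬running.
s0 ∈ Sat(AG (running → AF ¬running)).

Holds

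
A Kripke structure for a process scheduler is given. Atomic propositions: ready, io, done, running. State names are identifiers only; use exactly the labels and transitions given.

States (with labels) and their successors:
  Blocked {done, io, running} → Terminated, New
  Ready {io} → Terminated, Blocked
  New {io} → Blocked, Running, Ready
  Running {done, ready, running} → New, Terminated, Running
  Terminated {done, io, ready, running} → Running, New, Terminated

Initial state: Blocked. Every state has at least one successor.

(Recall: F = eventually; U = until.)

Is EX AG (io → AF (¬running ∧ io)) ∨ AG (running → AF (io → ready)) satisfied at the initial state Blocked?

States satisfying AG (io → AF (¬running ∧ io)): ∅.
States satisfying EX AG (io → AF (¬running ∧ io)): ∅.
States satisfying running → AF (io → ready): {Ready, New, Running, Terminated}.
States satisfying AG (running → AF (io → ready)): ∅.
States satisfying EX AG (io → AF (¬running ∧ io)) ∨ AG (running → AF (io → ready)): ∅.
Blocked ∉ Sat(EX AG (io → AF (¬running ∧ io)) ∨ AG (running → AF (io → ready))).

No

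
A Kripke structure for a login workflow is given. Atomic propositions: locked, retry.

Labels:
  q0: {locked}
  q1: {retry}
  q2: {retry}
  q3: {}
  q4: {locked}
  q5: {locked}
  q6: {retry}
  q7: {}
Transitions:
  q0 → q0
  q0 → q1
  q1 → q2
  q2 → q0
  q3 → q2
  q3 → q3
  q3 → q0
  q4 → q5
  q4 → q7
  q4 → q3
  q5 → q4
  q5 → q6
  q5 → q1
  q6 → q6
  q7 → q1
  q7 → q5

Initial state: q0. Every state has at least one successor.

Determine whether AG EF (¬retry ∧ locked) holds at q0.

States satisfying EF (¬retry ∧ locked): {q0, q1, q2, q3, q4, q5, q7}.
States satisfying AG EF (¬retry ∧ locked): {q0, q1, q2, q3}.
Every state reachable from q0 satisfies EF (¬retry ∧ locked).
q0 ∈ Sat(AG EF (¬retry ∧ locked)).

Holds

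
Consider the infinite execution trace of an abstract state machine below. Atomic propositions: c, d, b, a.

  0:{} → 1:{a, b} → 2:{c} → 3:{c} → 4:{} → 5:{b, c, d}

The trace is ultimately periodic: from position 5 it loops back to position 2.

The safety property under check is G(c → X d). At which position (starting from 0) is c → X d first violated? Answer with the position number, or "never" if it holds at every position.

Check c → X d at each position in order: 0 ✓, 1 ✓.
At position 2 the labels are {c} and the next position 3 has {c}, so c → X d is false there. This is the first violation.

2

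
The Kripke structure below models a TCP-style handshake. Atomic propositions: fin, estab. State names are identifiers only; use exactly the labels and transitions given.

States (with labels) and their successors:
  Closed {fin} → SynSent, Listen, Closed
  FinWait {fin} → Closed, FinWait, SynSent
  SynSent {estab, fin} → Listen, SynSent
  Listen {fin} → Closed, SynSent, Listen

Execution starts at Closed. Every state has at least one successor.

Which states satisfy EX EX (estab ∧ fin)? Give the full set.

{Closed, FinWait, SynSent, Listen}

States satisfying EX (estab ∧ fin): {Closed, FinWait, SynSent, Listen}.
States satisfying EX EX (estab ∧ fin): {Closed, FinWait, SynSent, Listen}.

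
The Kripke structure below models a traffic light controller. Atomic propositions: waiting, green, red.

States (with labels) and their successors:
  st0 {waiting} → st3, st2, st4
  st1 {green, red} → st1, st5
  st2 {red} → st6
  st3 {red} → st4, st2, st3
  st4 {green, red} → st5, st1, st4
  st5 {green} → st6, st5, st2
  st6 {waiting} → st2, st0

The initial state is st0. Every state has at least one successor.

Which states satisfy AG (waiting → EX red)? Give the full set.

States satisfying waiting → EX red: {st0, st1, st2, st3, st4, st5, st6}.
States satisfying AG (waiting → EX red): {st0, st1, st2, st3, st4, st5, st6}.

{st0, st1, st2, st3, st4, st5, st6}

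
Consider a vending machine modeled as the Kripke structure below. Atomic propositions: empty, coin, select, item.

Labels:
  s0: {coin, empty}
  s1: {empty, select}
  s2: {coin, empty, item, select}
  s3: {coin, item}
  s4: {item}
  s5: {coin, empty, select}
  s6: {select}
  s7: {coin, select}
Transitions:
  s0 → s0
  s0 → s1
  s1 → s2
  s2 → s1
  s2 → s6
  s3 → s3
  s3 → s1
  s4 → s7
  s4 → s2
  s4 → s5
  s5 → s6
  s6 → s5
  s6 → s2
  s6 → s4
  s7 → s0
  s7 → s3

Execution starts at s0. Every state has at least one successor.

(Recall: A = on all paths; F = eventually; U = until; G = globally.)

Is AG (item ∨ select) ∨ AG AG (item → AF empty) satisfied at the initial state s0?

Violated

States satisfying item ∨ select: {s1, s2, s3, s4, s5, s6, s7}.
States satisfying AG (item ∨ select): ∅.
States satisfying AG (item → AF empty): ∅.
States satisfying AG AG (item → AF empty): ∅.
States satisfying AG (item ∨ select) ∨ AG AG (item → AF empty): ∅.
s0 ∉ Sat(AG (item ∨ select) ∨ AG AG (item → AF empty)).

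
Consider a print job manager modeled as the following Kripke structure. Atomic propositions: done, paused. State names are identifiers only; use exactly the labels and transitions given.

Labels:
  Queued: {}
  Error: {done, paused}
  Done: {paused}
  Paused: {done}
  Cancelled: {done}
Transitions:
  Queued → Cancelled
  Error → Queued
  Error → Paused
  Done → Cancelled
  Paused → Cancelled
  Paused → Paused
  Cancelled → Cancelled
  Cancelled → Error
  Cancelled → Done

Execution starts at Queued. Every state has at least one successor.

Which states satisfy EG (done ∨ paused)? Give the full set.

{Error, Done, Paused, Cancelled}

States satisfying done ∨ paused: {Error, Done, Paused, Cancelled}.
States satisfying EG (done ∨ paused): {Error, Done, Paused, Cancelled}.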